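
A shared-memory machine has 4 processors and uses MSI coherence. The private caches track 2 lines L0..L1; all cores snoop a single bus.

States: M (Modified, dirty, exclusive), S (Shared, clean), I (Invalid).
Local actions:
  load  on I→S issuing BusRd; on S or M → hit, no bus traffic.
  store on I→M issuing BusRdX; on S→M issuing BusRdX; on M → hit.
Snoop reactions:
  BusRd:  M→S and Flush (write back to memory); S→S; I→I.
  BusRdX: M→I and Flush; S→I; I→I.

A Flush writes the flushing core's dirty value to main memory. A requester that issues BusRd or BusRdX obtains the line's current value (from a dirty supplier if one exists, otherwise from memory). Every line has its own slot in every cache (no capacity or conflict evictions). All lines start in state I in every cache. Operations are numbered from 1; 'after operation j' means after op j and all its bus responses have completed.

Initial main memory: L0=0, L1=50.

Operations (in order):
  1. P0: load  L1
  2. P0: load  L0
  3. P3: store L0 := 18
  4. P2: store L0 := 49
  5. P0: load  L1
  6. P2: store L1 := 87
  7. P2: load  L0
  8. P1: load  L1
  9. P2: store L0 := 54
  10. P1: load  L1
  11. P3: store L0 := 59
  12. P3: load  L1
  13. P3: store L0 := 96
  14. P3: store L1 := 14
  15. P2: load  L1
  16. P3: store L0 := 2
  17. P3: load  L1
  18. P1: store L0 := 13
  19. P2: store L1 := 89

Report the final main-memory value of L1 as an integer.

memory[L1] = 14

  op1 P0: load  L1 → S/I/I/I on L1; bus BusRd; mem=50
  op2 P0: load  L0 → S/I/I/I on L0; bus BusRd; mem=0
  op3 P3: store L0 := 18 → I/I/I/M on L0; bus BusRdX; mem=0
  op4 P2: store L0 := 49 → I/I/M/I on L0; bus BusRdX Flush; mem=18
  op5 P0: load  L1 → S/I/I/I on L1; bus (none); mem=50
  op6 P2: store L1 := 87 → I/I/M/I on L1; bus BusRdX; mem=50
  op7 P2: load  L0 → I/I/M/I on L0; bus (none); mem=18
  op8 P1: load  L1 → I/S/S/I on L1; bus BusRd Flush; mem=87
  op9 P2: store L0 := 54 → I/I/M/I on L0; bus (none); mem=18
  op10 P1: load  L1 → I/S/S/I on L1; bus (none); mem=87
  op11 P3: store L0 := 59 → I/I/I/M on L0; bus BusRdX Flush; mem=54
  op12 P3: load  L1 → I/S/S/S on L1; bus BusRd; mem=87
  op13 P3: store L0 := 96 → I/I/I/M on L0; bus (none); mem=54
  op14 P3: store L1 := 14 → I/I/I/M on L1; bus BusRdX; mem=87
  op15 P2: load  L1 → I/I/S/S on L1; bus BusRd Flush; mem=14
  op16 P3: store L0 := 2 → I/I/I/M on L0; bus (none); mem=54
  op17 P3: load  L1 → I/I/S/S on L1; bus (none); mem=14
  op18 P1: store L0 := 13 → I/M/I/I on L0; bus BusRdX Flush; mem=2
  op19 P2: store L1 := 89 → I/I/M/I on L1; bus BusRdX; mem=14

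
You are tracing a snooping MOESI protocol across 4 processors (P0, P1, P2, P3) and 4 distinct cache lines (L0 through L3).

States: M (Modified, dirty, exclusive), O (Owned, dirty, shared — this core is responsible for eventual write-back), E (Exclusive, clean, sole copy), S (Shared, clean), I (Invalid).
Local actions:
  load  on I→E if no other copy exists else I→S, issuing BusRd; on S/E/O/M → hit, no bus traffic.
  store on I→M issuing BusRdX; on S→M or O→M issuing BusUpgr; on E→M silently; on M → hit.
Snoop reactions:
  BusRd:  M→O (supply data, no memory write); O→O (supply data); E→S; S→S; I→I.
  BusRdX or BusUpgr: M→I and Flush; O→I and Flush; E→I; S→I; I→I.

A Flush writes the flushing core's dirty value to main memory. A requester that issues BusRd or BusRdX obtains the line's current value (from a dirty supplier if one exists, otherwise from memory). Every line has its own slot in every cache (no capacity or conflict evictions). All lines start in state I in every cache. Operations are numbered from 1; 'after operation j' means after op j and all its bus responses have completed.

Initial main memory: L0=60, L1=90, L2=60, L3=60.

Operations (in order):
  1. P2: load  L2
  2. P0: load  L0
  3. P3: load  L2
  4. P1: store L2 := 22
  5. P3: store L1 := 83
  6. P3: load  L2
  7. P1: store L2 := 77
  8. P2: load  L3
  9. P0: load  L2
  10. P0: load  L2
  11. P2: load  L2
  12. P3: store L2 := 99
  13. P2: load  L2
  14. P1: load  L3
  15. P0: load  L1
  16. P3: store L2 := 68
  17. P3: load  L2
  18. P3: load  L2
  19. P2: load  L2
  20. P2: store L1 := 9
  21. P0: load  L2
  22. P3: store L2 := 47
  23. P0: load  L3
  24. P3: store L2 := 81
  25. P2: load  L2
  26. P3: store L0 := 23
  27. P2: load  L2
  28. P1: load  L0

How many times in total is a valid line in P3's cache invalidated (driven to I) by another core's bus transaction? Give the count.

invalidations = 3

  op1 P2: load  L2 → I/I/E/I on L2; bus BusRd; mem=60
  op2 P0: load  L0 → E/I/I/I on L0; bus BusRd; mem=60
  op3 P3: load  L2 → I/I/S/S on L2; bus BusRd; mem=60
  op4 P1: store L2 := 22 → I/M/I/I on L2; bus BusRdX; mem=60
  op5 P3: store L1 := 83 → I/I/I/M on L1; bus BusRdX; mem=90
  op6 P3: load  L2 → I/O/I/S on L2; bus BusRd; mem=60
  op7 P1: store L2 := 77 → I/M/I/I on L2; bus BusUpgr; mem=60
  op8 P2: load  L3 → I/I/E/I on L3; bus BusRd; mem=60
  op9 P0: load  L2 → S/O/I/I on L2; bus BusRd; mem=60
  op10 P0: load  L2 → S/O/I/I on L2; bus (none); mem=60
  op11 P2: load  L2 → S/O/S/I on L2; bus BusRd; mem=60
  op12 P3: store L2 := 99 → I/I/I/M on L2; bus BusRdX Flush; mem=77
  op13 P2: load  L2 → I/I/S/O on L2; bus BusRd; mem=77
  op14 P1: load  L3 → I/S/S/I on L3; bus BusRd; mem=60
  op15 P0: load  L1 → S/I/I/O on L1; bus BusRd; mem=90
  op16 P3: store L2 := 68 → I/I/I/M on L2; bus BusUpgr; mem=77
  op17 P3: load  L2 → I/I/I/M on L2; bus (none); mem=77
  op18 P3: load  L2 → I/I/I/M on L2; bus (none); mem=77
  op19 P2: load  L2 → I/I/S/O on L2; bus BusRd; mem=77
  op20 P2: store L1 := 9 → I/I/M/I on L1; bus BusRdX Flush; mem=83
  op21 P0: load  L2 → S/I/S/O on L2; bus BusRd; mem=77
  op22 P3: store L2 := 47 → I/I/I/M on L2; bus BusUpgr; mem=77
  op23 P0: load  L3 → S/S/S/I on L3; bus BusRd; mem=60
  op24 P3: store L2 := 81 → I/I/I/M on L2; bus (none); mem=77
  op25 P2: load  L2 → I/I/S/O on L2; bus BusRd; mem=77
  op26 P3: store L0 := 23 → I/I/I/M on L0; bus BusRdX; mem=60
  op27 P2: load  L2 → I/I/S/O on L2; bus (none); mem=77
  op28 P1: load  L0 → I/S/I/O on L0; bus BusRd; mem=60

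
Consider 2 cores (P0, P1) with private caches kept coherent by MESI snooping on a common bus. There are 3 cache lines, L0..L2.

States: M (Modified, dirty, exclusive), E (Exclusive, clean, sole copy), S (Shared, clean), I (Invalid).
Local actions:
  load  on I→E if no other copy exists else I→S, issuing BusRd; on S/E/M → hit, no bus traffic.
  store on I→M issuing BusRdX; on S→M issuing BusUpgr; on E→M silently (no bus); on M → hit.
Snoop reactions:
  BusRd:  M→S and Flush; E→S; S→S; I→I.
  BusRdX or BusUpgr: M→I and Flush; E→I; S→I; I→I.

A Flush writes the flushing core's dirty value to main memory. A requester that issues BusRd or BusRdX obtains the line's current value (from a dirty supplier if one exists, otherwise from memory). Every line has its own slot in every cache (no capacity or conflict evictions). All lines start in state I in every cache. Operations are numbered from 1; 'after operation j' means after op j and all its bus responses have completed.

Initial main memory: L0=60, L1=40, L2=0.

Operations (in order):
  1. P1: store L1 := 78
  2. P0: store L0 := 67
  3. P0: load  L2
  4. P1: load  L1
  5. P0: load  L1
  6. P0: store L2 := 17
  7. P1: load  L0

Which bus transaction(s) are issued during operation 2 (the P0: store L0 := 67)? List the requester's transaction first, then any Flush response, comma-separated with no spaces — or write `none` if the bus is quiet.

bus = BusRdX

step 1: P1: store L1 := 78  ⟶  IM  (L1)  txn=BusRdX  M[L1]=40
step 2: P0: store L0 := 67  ⟶  MI  (L0)  txn=BusRdX  M[L0]=60
step 3: P0: load  L2  ⟶  EI  (L2)  txn=BusRd  M[L2]=0
step 4: P1: load  L1  ⟶  IM  (L1)  txn=∅  M[L1]=40
step 5: P0: load  L1  ⟶  SS  (L1)  txn=BusRd+Flush  M[L1]=78
step 6: P0: store L2 := 17  ⟶  MI  (L2)  txn=∅  M[L2]=0
step 7: P1: load  L0  ⟶  SS  (L0)  txn=BusRd+Flush  M[L0]=67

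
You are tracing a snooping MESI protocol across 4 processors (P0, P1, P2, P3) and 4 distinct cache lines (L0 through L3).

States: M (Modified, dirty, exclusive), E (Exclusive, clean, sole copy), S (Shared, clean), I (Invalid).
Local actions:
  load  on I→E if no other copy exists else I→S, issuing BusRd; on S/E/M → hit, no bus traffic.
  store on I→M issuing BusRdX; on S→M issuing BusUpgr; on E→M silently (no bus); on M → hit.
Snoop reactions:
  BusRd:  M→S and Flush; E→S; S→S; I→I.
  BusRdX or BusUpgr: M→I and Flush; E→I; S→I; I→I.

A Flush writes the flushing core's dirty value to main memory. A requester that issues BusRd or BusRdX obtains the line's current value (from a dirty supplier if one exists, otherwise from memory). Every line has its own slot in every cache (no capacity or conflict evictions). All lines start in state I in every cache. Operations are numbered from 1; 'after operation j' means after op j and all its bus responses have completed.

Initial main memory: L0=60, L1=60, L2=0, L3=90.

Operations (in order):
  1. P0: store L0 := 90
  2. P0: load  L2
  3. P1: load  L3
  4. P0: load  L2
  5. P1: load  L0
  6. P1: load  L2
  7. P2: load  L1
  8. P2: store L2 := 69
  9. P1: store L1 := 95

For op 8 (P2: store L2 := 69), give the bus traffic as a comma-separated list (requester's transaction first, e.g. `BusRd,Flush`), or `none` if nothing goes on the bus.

bus = BusRdX

  op1 P0: store L0 := 90 → M/I/I/I on L0; bus BusRdX; mem=60
  op2 P0: load  L2 → E/I/I/I on L2; bus BusRd; mem=0
  op3 P1: load  L3 → I/E/I/I on L3; bus BusRd; mem=90
  op4 P0: load  L2 → E/I/I/I on L2; bus (none); mem=0
  op5 P1: load  L0 → S/S/I/I on L0; bus BusRd Flush; mem=90
  op6 P1: load  L2 → S/S/I/I on L2; bus BusRd; mem=0
  op7 P2: load  L1 → I/I/E/I on L1; bus BusRd; mem=60
  op8 P2: store L2 := 69 → I/I/M/I on L2; bus BusRdX; mem=0
  op9 P1: store L1 := 95 → I/M/I/I on L1; bus BusRdX; mem=60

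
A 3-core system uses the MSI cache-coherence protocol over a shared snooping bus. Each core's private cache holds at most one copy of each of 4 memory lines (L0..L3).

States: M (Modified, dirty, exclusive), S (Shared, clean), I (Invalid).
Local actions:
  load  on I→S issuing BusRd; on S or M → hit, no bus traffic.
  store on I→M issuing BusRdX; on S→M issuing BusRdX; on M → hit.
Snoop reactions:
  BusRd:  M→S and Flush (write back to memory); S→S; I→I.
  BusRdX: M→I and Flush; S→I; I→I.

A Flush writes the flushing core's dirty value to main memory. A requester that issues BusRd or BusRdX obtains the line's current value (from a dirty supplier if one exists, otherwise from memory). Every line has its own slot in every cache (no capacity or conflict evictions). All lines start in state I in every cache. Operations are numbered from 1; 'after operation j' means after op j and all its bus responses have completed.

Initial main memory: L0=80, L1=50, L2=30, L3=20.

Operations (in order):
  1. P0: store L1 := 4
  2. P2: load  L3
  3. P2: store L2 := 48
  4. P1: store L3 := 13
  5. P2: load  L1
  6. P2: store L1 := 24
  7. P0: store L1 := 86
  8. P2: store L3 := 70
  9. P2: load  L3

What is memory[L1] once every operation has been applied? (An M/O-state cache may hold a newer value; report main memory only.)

memory[L1] = 24

step 1: P0: store L1 := 4  ⟶  MII  (L1)  txn=BusRdX  M[L1]=50
step 2: P2: load  L3  ⟶  IIS  (L3)  txn=BusRd  M[L3]=20
step 3: P2: store L2 := 48  ⟶  IIM  (L2)  txn=BusRdX  M[L2]=30
step 4: P1: store L3 := 13  ⟶  IMI  (L3)  txn=BusRdX  M[L3]=20
step 5: P2: load  L1  ⟶  SIS  (L1)  txn=BusRd+Flush  M[L1]=4
step 6: P2: store L1 := 24  ⟶  IIM  (L1)  txn=BusRdX  M[L1]=4
step 7: P0: store L1 := 86  ⟶  MII  (L1)  txn=BusRdX+Flush  M[L1]=24
step 8: P2: store L3 := 70  ⟶  IIM  (L3)  txn=BusRdX+Flush  M[L3]=13
step 9: P2: load  L3  ⟶  IIM  (L3)  txn=∅  M[L3]=13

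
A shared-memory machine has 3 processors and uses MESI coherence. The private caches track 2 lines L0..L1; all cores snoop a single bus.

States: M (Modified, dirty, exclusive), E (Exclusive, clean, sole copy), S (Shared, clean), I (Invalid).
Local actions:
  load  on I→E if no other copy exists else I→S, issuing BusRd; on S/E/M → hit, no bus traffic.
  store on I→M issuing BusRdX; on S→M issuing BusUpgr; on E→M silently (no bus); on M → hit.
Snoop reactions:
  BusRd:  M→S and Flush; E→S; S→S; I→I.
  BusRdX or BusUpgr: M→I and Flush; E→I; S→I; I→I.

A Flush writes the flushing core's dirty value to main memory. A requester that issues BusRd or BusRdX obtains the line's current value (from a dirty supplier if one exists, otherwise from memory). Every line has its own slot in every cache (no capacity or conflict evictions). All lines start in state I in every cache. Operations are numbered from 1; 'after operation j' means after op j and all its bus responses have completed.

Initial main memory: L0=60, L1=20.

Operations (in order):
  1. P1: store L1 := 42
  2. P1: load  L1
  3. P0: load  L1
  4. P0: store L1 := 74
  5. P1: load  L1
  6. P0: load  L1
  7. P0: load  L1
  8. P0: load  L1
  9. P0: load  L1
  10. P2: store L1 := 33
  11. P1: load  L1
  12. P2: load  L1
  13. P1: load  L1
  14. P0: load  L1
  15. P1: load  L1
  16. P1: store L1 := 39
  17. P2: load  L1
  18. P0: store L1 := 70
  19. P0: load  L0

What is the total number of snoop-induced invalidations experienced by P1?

invalidations = 3

  op1 P1: store L1 := 42 → I/M/I on L1; bus BusRdX; mem=20
  op2 P1: load  L1 → I/M/I on L1; bus (none); mem=20
  op3 P0: load  L1 → S/S/I on L1; bus BusRd Flush; mem=42
  op4 P0: store L1 := 74 → M/I/I on L1; bus BusUpgr; mem=42
  op5 P1: load  L1 → S/S/I on L1; bus BusRd Flush; mem=74
  op6 P0: load  L1 → S/S/I on L1; bus (none); mem=74
  op7 P0: load  L1 → S/S/I on L1; bus (none); mem=74
  op8 P0: load  L1 → S/S/I on L1; bus (none); mem=74
  op9 P0: load  L1 → S/S/I on L1; bus (none); mem=74
  op10 P2: store L1 := 33 → I/I/M on L1; bus BusRdX; mem=74
  op11 P1: load  L1 → I/S/S on L1; bus BusRd Flush; mem=33
  op12 P2: load  L1 → I/S/S on L1; bus (none); mem=33
  op13 P1: load  L1 → I/S/S on L1; bus (none); mem=33
  op14 P0: load  L1 → S/S/S on L1; bus BusRd; mem=33
  op15 P1: load  L1 → S/S/S on L1; bus (none); mem=33
  op16 P1: store L1 := 39 → I/M/I on L1; bus BusUpgr; mem=33
  op17 P2: load  L1 → I/S/S on L1; bus BusRd Flush; mem=39
  op18 P0: store L1 := 70 → M/I/I on L1; bus BusRdX; mem=39
  op19 P0: load  L0 → E/I/I on L0; bus BusRd; mem=60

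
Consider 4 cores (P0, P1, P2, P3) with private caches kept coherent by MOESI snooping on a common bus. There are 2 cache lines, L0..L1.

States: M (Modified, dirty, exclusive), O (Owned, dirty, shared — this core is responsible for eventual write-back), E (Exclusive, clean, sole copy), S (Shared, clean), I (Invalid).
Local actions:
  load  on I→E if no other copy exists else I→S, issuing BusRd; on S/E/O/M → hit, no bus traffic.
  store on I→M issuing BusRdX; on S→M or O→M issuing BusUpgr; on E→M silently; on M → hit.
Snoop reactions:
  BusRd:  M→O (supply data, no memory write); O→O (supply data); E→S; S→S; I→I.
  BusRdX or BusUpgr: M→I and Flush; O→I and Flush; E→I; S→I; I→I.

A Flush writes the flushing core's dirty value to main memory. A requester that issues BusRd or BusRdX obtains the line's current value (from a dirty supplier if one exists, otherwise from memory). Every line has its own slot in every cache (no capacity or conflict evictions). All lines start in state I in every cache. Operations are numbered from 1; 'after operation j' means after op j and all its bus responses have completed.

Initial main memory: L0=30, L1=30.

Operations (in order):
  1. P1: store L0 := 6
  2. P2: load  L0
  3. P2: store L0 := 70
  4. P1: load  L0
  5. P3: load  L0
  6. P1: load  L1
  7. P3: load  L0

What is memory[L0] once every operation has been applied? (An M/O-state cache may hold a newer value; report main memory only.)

memory[L0] = 6

[1] P1: store L0 := 6 | P0:I, P1:M(6), P2:I, P3:I | bus: BusRdX
[2] P2: load  L0 | P0:I, P1:O(6), P2:S(6), P3:I | bus: BusRd
[3] P2: store L0 := 70 | P0:I, P1:I, P2:M(70), P3:I | bus: BusUpgr,Flush
[4] P1: load  L0 | P0:I, P1:S(70), P2:O(70), P3:I | bus: BusRd
[5] P3: load  L0 | P0:I, P1:S(70), P2:O(70), P3:S(70) | bus: BusRd
[6] P1: load  L1 | P0:I, P1:E(30), P2:I, P3:I | bus: BusRd
[7] P3: load  L0 | P0:I, P1:S(70), P2:O(70), P3:S(70) | bus: none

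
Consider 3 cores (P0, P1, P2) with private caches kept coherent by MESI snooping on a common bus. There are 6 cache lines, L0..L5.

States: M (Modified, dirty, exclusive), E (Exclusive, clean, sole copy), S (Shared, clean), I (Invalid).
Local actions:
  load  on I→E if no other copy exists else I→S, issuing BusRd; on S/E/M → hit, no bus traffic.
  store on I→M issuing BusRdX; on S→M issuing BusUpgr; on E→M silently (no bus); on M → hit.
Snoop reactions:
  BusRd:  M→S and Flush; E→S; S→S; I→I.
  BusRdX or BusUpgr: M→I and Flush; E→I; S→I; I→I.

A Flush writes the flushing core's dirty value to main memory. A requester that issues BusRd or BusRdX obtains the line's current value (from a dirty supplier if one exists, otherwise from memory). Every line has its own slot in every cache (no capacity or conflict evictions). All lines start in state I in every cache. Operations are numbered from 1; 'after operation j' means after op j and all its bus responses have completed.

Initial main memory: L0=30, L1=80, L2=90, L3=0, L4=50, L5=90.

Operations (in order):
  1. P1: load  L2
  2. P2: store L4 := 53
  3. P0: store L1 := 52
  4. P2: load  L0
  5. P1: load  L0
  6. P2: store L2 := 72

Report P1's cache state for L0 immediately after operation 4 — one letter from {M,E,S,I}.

  op1 P1: load  L2 → I/E/I on L2; bus BusRd; mem=90
  op2 P2: store L4 := 53 → I/I/M on L4; bus BusRdX; mem=50
  op3 P0: store L1 := 52 → M/I/I on L1; bus BusRdX; mem=80
  op4 P2: load  L0 → I/I/E on L0; bus BusRd; mem=30
  op5 P1: load  L0 → I/S/S on L0; bus BusRd; mem=30
  op6 P2: store L2 := 72 → I/I/M on L2; bus BusRdX; mem=90

state = I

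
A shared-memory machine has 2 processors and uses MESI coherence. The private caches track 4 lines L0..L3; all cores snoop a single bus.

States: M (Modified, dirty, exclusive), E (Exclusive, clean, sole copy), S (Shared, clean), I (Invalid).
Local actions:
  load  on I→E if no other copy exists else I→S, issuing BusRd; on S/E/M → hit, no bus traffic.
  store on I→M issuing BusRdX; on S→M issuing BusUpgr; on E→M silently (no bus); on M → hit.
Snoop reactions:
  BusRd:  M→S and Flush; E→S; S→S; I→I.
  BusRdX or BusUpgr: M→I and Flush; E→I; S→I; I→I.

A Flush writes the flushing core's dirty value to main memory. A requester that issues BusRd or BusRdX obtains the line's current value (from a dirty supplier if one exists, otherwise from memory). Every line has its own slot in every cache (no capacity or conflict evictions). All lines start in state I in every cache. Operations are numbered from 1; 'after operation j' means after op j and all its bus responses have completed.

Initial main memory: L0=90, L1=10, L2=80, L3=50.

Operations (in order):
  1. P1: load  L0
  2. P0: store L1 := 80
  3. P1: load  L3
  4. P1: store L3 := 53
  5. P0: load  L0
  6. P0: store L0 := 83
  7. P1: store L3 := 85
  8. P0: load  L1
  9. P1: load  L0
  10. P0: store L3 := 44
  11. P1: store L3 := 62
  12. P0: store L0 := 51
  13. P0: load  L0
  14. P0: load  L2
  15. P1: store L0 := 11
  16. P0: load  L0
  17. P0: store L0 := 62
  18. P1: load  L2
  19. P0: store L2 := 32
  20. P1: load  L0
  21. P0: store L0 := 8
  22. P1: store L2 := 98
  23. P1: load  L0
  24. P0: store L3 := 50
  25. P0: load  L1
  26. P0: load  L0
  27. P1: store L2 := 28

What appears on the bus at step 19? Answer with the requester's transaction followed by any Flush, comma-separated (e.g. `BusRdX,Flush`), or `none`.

1. P1: load  L0  bus=[BusRd]  L0: P0=I P1=E  mem[L0]=90
2. P0: store L1 := 80  bus=[BusRdX]  L1: P0=M P1=I  mem[L1]=10
3. P1: load  L3  bus=[BusRd]  L3: P0=I P1=E  mem[L3]=50
4. P1: store L3 := 53  bus=[-]  L3: P0=I P1=M  mem[L3]=50
5. P0: load  L0  bus=[BusRd]  L0: P0=S P1=S  mem[L0]=90
6. P0: store L0 := 83  bus=[BusUpgr]  L0: P0=M P1=I  mem[L0]=90
7. P1: store L3 := 85  bus=[-]  L3: P0=I P1=M  mem[L3]=50
8. P0: load  L1  bus=[-]  L1: P0=M P1=I  mem[L1]=10
9. P1: load  L0  bus=[BusRd,Flush]  L0: P0=S P1=S  mem[L0]=83
10. P0: store L3 := 44  bus=[BusRdX,Flush]  L3: P0=M P1=I  mem[L3]=85
11. P1: store L3 := 62  bus=[BusRdX,Flush]  L3: P0=I P1=M  mem[L3]=44
12. P0: store L0 := 51  bus=[BusUpgr]  L0: P0=M P1=I  mem[L0]=83
13. P0: load  L0  bus=[-]  L0: P0=M P1=I  mem[L0]=83
14. P0: load  L2  bus=[BusRd]  L2: P0=E P1=I  mem[L2]=80
15. P1: store L0 := 11  bus=[BusRdX,Flush]  L0: P0=I P1=M  mem[L0]=51
16. P0: load  L0  bus=[BusRd,Flush]  L0: P0=S P1=S  mem[L0]=11
17. P0: store L0 := 62  bus=[BusUpgr]  L0: P0=M P1=I  mem[L0]=11
18. P1: load  L2  bus=[BusRd]  L2: P0=S P1=S  mem[L2]=80
19. P0: store L2 := 32  bus=[BusUpgr]  L2: P0=M P1=I  mem[L2]=80
20. P1: load  L0  bus=[BusRd,Flush]  L0: P0=S P1=S  mem[L0]=62
21. P0: store L0 := 8  bus=[BusUpgr]  L0: P0=M P1=I  mem[L0]=62
22. P1: store L2 := 98  bus=[BusRdX,Flush]  L2: P0=I P1=M  mem[L2]=32
23. P1: load  L0  bus=[BusRd,Flush]  L0: P0=S P1=S  mem[L0]=8
24. P0: store L3 := 50  bus=[BusRdX,Flush]  L3: P0=M P1=I  mem[L3]=62
25. P0: load  L1  bus=[-]  L1: P0=M P1=I  mem[L1]=10
26. P0: load  L0  bus=[-]  L0: P0=S P1=S  mem[L0]=8
27. P1: store L2 := 28  bus=[-]  L2: P0=I P1=M  mem[L2]=32

bus = BusUpgr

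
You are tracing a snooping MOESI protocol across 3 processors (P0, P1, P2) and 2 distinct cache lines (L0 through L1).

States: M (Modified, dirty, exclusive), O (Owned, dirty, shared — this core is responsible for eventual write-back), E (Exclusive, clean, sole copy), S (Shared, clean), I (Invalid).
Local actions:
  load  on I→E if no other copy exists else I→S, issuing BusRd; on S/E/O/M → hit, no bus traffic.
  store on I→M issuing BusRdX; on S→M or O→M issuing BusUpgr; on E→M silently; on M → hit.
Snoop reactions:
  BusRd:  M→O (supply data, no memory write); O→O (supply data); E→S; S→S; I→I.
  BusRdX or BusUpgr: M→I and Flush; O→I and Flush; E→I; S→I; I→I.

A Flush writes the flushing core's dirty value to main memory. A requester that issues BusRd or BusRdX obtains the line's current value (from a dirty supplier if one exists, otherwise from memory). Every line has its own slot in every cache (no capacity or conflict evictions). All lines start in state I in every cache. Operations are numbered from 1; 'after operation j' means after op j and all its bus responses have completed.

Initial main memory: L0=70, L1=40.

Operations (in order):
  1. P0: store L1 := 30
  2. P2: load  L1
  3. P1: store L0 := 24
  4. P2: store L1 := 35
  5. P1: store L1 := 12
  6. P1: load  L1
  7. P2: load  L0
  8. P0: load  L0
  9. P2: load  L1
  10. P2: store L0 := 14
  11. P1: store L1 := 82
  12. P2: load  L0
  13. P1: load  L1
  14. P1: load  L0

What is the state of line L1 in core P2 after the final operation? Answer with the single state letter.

[1] P0: store L1 := 30 | P0:M(30), P1:I, P2:I | bus: BusRdX
[2] P2: load  L1 | P0:O(30), P1:I, P2:S(30) | bus: BusRd
[3] P1: store L0 := 24 | P0:I, P1:M(24), P2:I | bus: BusRdX
[4] P2: store L1 := 35 | P0:I, P1:I, P2:M(35) | bus: BusUpgr,Flush
[5] P1: store L1 := 12 | P0:I, P1:M(12), P2:I | bus: BusRdX,Flush
[6] P1: load  L1 | P0:I, P1:M(12), P2:I | bus: none
[7] P2: load  L0 | P0:I, P1:O(24), P2:S(24) | bus: BusRd
[8] P0: load  L0 | P0:S(24), P1:O(24), P2:S(24) | bus: BusRd
[9] P2: load  L1 | P0:I, P1:O(12), P2:S(12) | bus: BusRd
[10] P2: store L0 := 14 | P0:I, P1:I, P2:M(14) | bus: BusUpgr,Flush
[11] P1: store L1 := 82 | P0:I, P1:M(82), P2:I | bus: BusUpgr
[12] P2: load  L0 | P0:I, P1:I, P2:M(14) | bus: none
[13] P1: load  L1 | P0:I, P1:M(82), P2:I | bus: none
[14] P1: load  L0 | P0:I, P1:S(14), P2:O(14) | bus: BusRd

state = I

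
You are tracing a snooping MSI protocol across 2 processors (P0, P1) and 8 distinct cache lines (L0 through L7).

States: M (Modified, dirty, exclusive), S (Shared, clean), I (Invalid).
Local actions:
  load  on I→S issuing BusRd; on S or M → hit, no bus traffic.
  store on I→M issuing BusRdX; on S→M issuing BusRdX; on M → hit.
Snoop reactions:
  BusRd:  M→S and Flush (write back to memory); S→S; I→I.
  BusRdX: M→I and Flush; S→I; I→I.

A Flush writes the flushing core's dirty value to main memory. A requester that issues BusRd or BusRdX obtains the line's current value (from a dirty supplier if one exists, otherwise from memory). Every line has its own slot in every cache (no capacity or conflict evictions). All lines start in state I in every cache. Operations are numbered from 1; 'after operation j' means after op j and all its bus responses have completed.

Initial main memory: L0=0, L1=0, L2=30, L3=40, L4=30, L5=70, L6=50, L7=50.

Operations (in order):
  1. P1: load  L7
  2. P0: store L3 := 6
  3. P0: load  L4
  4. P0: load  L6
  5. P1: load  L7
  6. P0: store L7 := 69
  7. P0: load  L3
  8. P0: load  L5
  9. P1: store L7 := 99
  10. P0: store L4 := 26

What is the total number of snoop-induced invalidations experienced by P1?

invalidations = 1

[1] P1: load  L7 | P0:I, P1:S(50) | bus: BusRd
[2] P0: store L3 := 6 | P0:M(6), P1:I | bus: BusRdX
[3] P0: load  L4 | P0:S(30), P1:I | bus: BusRd
[4] P0: load  L6 | P0:S(50), P1:I | bus: BusRd
[5] P1: load  L7 | P0:I, P1:S(50) | bus: none
[6] P0: store L7 := 69 | P0:M(69), P1:I | bus: BusRdX
[7] P0: load  L3 | P0:M(6), P1:I | bus: none
[8] P0: load  L5 | P0:S(70), P1:I | bus: BusRd
[9] P1: store L7 := 99 | P0:I, P1:M(99) | bus: BusRdX,Flush
[10] P0: store L4 := 26 | P0:M(26), P1:I | bus: BusRdX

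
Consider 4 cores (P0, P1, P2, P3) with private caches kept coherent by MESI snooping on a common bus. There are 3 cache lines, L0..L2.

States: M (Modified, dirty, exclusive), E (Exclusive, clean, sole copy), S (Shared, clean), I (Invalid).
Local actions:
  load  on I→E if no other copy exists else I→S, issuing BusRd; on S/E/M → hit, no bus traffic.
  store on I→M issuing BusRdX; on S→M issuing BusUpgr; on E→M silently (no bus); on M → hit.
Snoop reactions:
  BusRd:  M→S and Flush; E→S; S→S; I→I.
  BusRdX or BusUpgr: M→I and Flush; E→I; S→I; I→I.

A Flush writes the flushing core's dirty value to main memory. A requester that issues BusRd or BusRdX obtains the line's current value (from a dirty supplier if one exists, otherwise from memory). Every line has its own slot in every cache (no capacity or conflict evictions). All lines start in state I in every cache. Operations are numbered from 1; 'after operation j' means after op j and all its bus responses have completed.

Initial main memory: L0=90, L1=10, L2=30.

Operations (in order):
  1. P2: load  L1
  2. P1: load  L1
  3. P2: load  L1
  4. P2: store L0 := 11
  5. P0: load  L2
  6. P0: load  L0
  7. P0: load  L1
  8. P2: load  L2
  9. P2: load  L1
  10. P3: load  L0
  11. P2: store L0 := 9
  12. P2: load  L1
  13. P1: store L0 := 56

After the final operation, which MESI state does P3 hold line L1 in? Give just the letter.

  op1 P2: load  L1 → I/I/E/I on L1; bus BusRd; mem=10
  op2 P1: load  L1 → I/S/S/I on L1; bus BusRd; mem=10
  op3 P2: load  L1 → I/S/S/I on L1; bus (none); mem=10
  op4 P2: store L0 := 11 → I/I/M/I on L0; bus BusRdX; mem=90
  op5 P0: load  L2 → E/I/I/I on L2; bus BusRd; mem=30
  op6 P0: load  L0 → S/I/S/I on L0; bus BusRd Flush; mem=11
  op7 P0: load  L1 → S/S/S/I on L1; bus BusRd; mem=10
  op8 P2: load  L2 → S/I/S/I on L2; bus BusRd; mem=30
  op9 P2: load  L1 → S/S/S/I on L1; bus (none); mem=10
  op10 P3: load  L0 → S/I/S/S on L0; bus BusRd; mem=11
  op11 P2: store L0 := 9 → I/I/M/I on L0; bus BusUpgr; mem=11
  op12 P2: load  L1 → S/S/S/I on L1; bus (none); mem=10
  op13 P1: store L0 := 56 → I/M/I/I on L0; bus BusRdX Flush; mem=9

state = I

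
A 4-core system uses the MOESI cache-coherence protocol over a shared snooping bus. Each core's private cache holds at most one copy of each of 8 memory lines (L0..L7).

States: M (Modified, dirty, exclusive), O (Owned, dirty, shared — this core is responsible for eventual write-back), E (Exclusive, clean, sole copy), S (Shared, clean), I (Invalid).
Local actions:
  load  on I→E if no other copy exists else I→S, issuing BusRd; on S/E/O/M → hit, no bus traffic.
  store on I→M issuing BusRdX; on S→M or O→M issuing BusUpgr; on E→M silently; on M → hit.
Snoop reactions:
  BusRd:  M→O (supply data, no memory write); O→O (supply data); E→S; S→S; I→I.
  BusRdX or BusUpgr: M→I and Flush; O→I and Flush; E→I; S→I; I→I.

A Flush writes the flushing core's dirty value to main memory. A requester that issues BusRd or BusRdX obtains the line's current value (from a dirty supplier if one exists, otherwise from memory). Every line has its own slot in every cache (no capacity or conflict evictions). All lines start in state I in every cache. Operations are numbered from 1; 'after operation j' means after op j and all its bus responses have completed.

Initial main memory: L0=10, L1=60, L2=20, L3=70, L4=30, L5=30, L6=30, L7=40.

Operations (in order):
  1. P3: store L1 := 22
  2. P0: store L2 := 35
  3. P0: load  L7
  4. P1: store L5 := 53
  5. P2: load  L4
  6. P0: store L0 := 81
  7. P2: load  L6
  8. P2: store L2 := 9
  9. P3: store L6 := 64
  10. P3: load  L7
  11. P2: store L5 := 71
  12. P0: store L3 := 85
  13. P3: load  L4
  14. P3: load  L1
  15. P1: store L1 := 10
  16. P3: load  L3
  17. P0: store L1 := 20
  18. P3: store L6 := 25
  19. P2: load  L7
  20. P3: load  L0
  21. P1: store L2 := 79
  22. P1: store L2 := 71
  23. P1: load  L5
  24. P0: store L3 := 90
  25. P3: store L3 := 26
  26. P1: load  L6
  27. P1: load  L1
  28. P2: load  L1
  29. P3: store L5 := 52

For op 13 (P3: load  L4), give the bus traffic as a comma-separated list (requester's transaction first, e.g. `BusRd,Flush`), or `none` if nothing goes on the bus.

bus = BusRd

  op1 P3: store L1 := 22 → I/I/I/M on L1; bus BusRdX; mem=60
  op2 P0: store L2 := 35 → M/I/I/I on L2; bus BusRdX; mem=20
  op3 P0: load  L7 → E/I/I/I on L7; bus BusRd; mem=40
  op4 P1: store L5 := 53 → I/M/I/I on L5; bus BusRdX; mem=30
  op5 P2: load  L4 → I/I/E/I on L4; bus BusRd; mem=30
  op6 P0: store L0 := 81 → M/I/I/I on L0; bus BusRdX; mem=10
  op7 P2: load  L6 → I/I/E/I on L6; bus BusRd; mem=30
  op8 P2: store L2 := 9 → I/I/M/I on L2; bus BusRdX Flush; mem=35
  op9 P3: store L6 := 64 → I/I/I/M on L6; bus BusRdX; mem=30
  op10 P3: load  L7 → S/I/I/S on L7; bus BusRd; mem=40
  op11 P2: store L5 := 71 → I/I/M/I on L5; bus BusRdX Flush; mem=53
  op12 P0: store L3 := 85 → M/I/I/I on L3; bus BusRdX; mem=70
  op13 P3: load  L4 → I/I/S/S on L4; bus BusRd; mem=30
  op14 P3: load  L1 → I/I/I/M on L1; bus (none); mem=60
  op15 P1: store L1 := 10 → I/M/I/I on L1; bus BusRdX Flush; mem=22
  op16 P3: load  L3 → O/I/I/S on L3; bus BusRd; mem=70
  op17 P0: store L1 := 20 → M/I/I/I on L1; bus BusRdX Flush; mem=10
  op18 P3: store L6 := 25 → I/I/I/M on L6; bus (none); mem=30
  op19 P2: load  L7 → S/I/S/S on L7; bus BusRd; mem=40
  op20 P3: load  L0 → O/I/I/S on L0; bus BusRd; mem=10
  op21 P1: store L2 := 79 → I/M/I/I on L2; bus BusRdX Flush; mem=9
  op22 P1: store L2 := 71 → I/M/I/I on L2; bus (none); mem=9
  op23 P1: load  L5 → I/S/O/I on L5; bus BusRd; mem=53
  op24 P0: store L3 := 90 → M/I/I/I on L3; bus BusUpgr; mem=70
  op25 P3: store L3 := 26 → I/I/I/M on L3; bus BusRdX Flush; mem=90
  op26 P1: load  L6 → I/S/I/O on L6; bus BusRd; mem=30
  op27 P1: load  L1 → O/S/I/I on L1; bus BusRd; mem=10
  op28 P2: load  L1 → O/S/S/I on L1; bus BusRd; mem=10
  op29 P3: store L5 := 52 → I/I/I/M on L5; bus BusRdX Flush; mem=71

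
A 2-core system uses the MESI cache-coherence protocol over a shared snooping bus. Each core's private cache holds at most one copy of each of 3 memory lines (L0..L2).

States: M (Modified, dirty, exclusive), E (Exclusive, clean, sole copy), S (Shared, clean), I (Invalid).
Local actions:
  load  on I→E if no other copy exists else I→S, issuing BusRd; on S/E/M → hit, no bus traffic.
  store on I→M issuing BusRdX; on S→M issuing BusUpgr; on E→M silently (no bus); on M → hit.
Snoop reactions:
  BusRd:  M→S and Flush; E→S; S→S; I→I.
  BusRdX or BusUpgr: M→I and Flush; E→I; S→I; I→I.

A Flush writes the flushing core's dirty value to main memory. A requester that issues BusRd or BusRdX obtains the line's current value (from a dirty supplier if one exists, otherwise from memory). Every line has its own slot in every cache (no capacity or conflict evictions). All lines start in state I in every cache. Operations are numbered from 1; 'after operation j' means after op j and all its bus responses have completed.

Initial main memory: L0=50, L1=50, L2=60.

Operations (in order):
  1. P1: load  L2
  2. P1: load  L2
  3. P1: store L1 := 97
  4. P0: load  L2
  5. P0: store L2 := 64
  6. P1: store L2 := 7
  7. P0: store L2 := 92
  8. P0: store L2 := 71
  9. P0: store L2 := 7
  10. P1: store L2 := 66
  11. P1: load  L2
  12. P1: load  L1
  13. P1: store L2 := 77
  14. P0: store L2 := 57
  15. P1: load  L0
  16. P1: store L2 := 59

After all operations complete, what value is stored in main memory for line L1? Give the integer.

memory[L1] = 50

  op1 P1: load  L2 → I/E on L2; bus BusRd; mem=60
  op2 P1: load  L2 → I/E on L2; bus (none); mem=60
  op3 P1: store L1 := 97 → I/M on L1; bus BusRdX; mem=50
  op4 P0: load  L2 → S/S on L2; bus BusRd; mem=60
  op5 P0: store L2 := 64 → M/I on L2; bus BusUpgr; mem=60
  op6 P1: store L2 := 7 → I/M on L2; bus BusRdX Flush; mem=64
  op7 P0: store L2 := 92 → M/I on L2; bus BusRdX Flush; mem=7
  op8 P0: store L2 := 71 → M/I on L2; bus (none); mem=7
  op9 P0: store L2 := 7 → M/I on L2; bus (none); mem=7
  op10 P1: store L2 := 66 → I/M on L2; bus BusRdX Flush; mem=7
  op11 P1: load  L2 → I/M on L2; bus (none); mem=7
  op12 P1: load  L1 → I/M on L1; bus (none); mem=50
  op13 P1: store L2 := 77 → I/M on L2; bus (none); mem=7
  op14 P0: store L2 := 57 → M/I on L2; bus BusRdX Flush; mem=77
  op15 P1: load  L0 → I/E on L0; bus BusRd; mem=50
  op16 P1: store L2 := 59 → I/M on L2; bus BusRdX Flush; mem=57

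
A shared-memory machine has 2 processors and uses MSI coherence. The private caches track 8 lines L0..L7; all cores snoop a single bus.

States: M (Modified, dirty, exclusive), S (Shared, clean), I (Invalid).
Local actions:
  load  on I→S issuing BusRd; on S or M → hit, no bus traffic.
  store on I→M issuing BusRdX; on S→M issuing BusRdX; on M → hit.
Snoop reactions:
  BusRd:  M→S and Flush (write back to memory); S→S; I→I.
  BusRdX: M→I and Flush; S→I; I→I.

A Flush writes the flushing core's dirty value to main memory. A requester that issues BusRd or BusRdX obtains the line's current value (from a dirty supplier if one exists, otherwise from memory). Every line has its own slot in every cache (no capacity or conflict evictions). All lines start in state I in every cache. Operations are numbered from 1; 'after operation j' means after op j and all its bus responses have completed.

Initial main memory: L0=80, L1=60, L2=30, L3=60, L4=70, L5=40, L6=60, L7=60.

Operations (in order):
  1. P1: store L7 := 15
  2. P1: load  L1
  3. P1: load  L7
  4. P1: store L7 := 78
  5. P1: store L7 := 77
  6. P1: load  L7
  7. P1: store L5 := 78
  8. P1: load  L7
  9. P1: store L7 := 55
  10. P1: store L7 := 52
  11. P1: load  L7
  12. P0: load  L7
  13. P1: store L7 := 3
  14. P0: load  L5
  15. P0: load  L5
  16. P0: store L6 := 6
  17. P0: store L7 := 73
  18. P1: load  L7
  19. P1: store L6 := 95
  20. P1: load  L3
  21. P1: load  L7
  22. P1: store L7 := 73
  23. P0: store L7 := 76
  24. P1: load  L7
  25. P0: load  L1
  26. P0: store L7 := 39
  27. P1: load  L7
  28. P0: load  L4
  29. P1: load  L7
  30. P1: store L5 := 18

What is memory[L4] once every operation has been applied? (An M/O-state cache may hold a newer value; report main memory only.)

memory[L4] = 70

  op1 P1: store L7 := 15 → I/M on L7; bus BusRdX; mem=60
  op2 P1: load  L1 → I/S on L1; bus BusRd; mem=60
  op3 P1: load  L7 → I/M on L7; bus (none); mem=60
  op4 P1: store L7 := 78 → I/M on L7; bus (none); mem=60
  op5 P1: store L7 := 77 → I/M on L7; bus (none); mem=60
  op6 P1: load  L7 → I/M on L7; bus (none); mem=60
  op7 P1: store L5 := 78 → I/M on L5; bus BusRdX; mem=40
  op8 P1: load  L7 → I/M on L7; bus (none); mem=60
  op9 P1: store L7 := 55 → I/M on L7; bus (none); mem=60
  op10 P1: store L7 := 52 → I/M on L7; bus (none); mem=60
  op11 P1: load  L7 → I/M on L7; bus (none); mem=60
  op12 P0: load  L7 → S/S on L7; bus BusRd Flush; mem=52
  op13 P1: store L7 := 3 → I/M on L7; bus BusRdX; mem=52
  op14 P0: load  L5 → S/S on L5; bus BusRd Flush; mem=78
  op15 P0: load  L5 → S/S on L5; bus (none); mem=78
  op16 P0: store L6 := 6 → M/I on L6; bus BusRdX; mem=60
  op17 P0: store L7 := 73 → M/I on L7; bus BusRdX Flush; mem=3
  op18 P1: load  L7 → S/S on L7; bus BusRd Flush; mem=73
  op19 P1: store L6 := 95 → I/M on L6; bus BusRdX Flush; mem=6
  op20 P1: load  L3 → I/S on L3; bus BusRd; mem=60
  op21 P1: load  L7 → S/S on L7; bus (none); mem=73
  op22 P1: store L7 := 73 → I/M on L7; bus BusRdX; mem=73
  op23 P0: store L7 := 76 → M/I on L7; bus BusRdX Flush; mem=73
  op24 P1: load  L7 → S/S on L7; bus BusRd Flush; mem=76
  op25 P0: load  L1 → S/S on L1; bus BusRd; mem=60
  op26 P0: store L7 := 39 → M/I on L7; bus BusRdX; mem=76
  op27 P1: load  L7 → S/S on L7; bus BusRd Flush; mem=39
  op28 P0: load  L4 → S/I on L4; bus BusRd; mem=70
  op29 P1: load  L7 → S/S on L7; bus (none); mem=39
  op30 P1: store L5 := 18 → I/M on L5; bus BusRdX; mem=78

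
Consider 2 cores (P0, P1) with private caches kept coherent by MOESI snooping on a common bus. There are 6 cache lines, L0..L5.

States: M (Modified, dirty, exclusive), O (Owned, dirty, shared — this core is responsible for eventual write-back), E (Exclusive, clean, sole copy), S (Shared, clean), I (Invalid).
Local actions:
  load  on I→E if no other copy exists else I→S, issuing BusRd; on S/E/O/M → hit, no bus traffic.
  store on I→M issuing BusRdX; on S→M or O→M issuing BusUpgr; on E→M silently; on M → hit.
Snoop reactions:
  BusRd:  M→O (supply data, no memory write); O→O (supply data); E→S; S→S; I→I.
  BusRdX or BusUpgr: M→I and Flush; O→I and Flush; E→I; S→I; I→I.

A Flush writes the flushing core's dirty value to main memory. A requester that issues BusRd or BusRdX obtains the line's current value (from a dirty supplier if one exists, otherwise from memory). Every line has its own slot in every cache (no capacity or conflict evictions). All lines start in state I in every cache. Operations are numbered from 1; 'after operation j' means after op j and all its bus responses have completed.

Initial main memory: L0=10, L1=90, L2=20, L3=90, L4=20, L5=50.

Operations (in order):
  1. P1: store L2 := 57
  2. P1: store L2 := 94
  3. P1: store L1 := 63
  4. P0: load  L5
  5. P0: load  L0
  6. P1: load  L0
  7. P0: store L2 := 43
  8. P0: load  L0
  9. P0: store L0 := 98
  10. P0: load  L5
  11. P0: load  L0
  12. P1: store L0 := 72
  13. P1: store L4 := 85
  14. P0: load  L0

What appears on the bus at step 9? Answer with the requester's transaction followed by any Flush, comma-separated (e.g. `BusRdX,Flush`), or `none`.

step 1: P1: store L2 := 57  ⟶  IM  (L2)  txn=BusRdX  M[L2]=20
step 2: P1: store L2 := 94  ⟶  IM  (L2)  txn=∅  M[L2]=20
step 3: P1: store L1 := 63  ⟶  IM  (L1)  txn=BusRdX  M[L1]=90
step 4: P0: load  L5  ⟶  EI  (L5)  txn=BusRd  M[L5]=50
step 5: P0: load  L0  ⟶  EI  (L0)  txn=BusRd  M[L0]=10
step 6: P1: load  L0  ⟶  SS  (L0)  txn=BusRd  M[L0]=10
step 7: P0: store L2 := 43  ⟶  MI  (L2)  txn=BusRdX+Flush  M[L2]=94
step 8: P0: load  L0  ⟶  SS  (L0)  txn=∅  M[L0]=10
step 9: P0: store L0 := 98  ⟶  MI  (L0)  txn=BusUpgr  M[L0]=10
step 10: P0: load  L5  ⟶  EI  (L5)  txn=∅  M[L5]=50
step 11: P0: load  L0  ⟶  MI  (L0)  txn=∅  M[L0]=10
step 12: P1: store L0 := 72  ⟶  IM  (L0)  txn=BusRdX+Flush  M[L0]=98
step 13: P1: store L4 := 85  ⟶  IM  (L4)  txn=BusRdX  M[L4]=20
step 14: P0: load  L0  ⟶  SO  (L0)  txn=BusRd  M[L0]=98

bus = BusUpgr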